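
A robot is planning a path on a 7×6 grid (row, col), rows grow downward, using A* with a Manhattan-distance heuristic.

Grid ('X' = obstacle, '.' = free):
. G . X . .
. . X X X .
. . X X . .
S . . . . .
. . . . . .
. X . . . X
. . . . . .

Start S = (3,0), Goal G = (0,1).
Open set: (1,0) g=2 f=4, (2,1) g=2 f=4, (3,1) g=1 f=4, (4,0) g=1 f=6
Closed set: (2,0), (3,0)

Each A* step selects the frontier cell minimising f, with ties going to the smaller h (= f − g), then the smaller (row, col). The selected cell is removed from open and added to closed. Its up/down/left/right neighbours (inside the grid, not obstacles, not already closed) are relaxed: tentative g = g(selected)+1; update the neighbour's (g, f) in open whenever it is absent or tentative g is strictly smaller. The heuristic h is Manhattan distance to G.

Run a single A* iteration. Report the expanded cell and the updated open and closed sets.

step 1: expand (1,0) (f=4, h=2) → closed; open now [(0,0) g=3 f=4, (1,1) g=3 f=4, (2,1) g=2 f=4, (3,1) g=1 f=4, (4,0) g=1 f=6]

expanded=(1,0); open=[(0,0) g=3 f=4, (1,1) g=3 f=4, (2,1) g=2 f=4, (3,1) g=1 f=4, (4,0) g=1 f=6]; closed=[(1,0), (2,0), (3,0)]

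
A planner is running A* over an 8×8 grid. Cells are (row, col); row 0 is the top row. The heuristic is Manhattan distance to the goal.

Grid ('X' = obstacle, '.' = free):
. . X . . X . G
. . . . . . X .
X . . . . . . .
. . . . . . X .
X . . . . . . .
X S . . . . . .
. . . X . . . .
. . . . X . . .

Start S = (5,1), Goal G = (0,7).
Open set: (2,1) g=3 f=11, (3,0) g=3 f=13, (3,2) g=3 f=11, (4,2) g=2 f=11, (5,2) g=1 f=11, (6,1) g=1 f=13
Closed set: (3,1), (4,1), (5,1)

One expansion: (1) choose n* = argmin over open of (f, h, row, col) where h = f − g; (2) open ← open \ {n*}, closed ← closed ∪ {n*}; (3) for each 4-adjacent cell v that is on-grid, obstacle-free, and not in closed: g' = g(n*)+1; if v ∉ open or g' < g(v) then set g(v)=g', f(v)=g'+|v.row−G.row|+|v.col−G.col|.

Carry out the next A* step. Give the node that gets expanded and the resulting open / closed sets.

expanded=(2,1); open=[(1,1) g=4 f=11, (2,2) g=4 f=11, (3,0) g=3 f=13, (3,2) g=3 f=11, (4,2) g=2 f=11, (5,2) g=1 f=11, (6,1) g=1 f=13]; closed=[(2,1), (3,1), (4,1), (5,1)]

step 1: expand (2,1) (f=11, h=8) → closed; open now [(1,1) g=4 f=11, (2,2) g=4 f=11, (3,0) g=3 f=13, (3,2) g=3 f=11, (4,2) g=2 f=11, (5,2) g=1 f=11, (6,1) g=1 f=13]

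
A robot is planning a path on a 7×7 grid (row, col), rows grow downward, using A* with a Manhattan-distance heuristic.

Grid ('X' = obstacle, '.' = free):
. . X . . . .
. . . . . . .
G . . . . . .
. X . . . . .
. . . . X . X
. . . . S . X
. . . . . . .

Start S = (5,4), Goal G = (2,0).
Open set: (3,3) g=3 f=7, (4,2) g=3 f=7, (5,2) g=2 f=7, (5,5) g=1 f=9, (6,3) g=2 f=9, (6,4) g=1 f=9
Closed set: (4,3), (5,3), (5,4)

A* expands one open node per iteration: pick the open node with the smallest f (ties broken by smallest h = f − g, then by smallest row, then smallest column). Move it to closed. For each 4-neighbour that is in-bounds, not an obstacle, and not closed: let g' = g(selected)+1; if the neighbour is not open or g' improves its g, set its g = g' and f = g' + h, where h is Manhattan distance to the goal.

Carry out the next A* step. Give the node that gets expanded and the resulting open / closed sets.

step 1: expand (3,3) (f=7, h=4) → closed; open now [(2,3) g=4 f=7, (3,2) g=4 f=7, (3,4) g=4 f=9, (4,2) g=3 f=7, (5,2) g=2 f=7, (5,5) g=1 f=9, (6,3) g=2 f=9, (6,4) g=1 f=9]

expanded=(3,3); open=[(2,3) g=4 f=7, (3,2) g=4 f=7, (3,4) g=4 f=9, (4,2) g=3 f=7, (5,2) g=2 f=7, (5,5) g=1 f=9, (6,3) g=2 f=9, (6,4) g=1 f=9]; closed=[(3,3), (4,3), (5,3), (5,4)]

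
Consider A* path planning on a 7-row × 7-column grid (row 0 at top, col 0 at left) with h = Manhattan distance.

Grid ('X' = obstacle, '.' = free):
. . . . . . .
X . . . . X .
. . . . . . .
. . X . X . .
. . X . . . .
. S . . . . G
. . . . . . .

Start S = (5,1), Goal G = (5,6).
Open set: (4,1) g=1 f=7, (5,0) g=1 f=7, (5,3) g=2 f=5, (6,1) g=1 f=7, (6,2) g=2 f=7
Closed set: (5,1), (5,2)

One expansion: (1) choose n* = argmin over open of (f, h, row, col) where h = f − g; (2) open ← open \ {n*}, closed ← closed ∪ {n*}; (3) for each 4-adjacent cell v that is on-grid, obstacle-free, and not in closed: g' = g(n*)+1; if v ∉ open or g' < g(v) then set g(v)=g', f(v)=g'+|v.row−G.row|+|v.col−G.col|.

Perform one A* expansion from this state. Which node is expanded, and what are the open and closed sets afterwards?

step 1: expand (5,3) (f=5, h=3) → closed; open now [(4,1) g=1 f=7, (4,3) g=3 f=7, (5,0) g=1 f=7, (5,4) g=3 f=5, (6,1) g=1 f=7, (6,2) g=2 f=7, (6,3) g=3 f=7]

expanded=(5,3); open=[(4,1) g=1 f=7, (4,3) g=3 f=7, (5,0) g=1 f=7, (5,4) g=3 f=5, (6,1) g=1 f=7, (6,2) g=2 f=7, (6,3) g=3 f=7]; closed=[(5,1), (5,2), (5,3)]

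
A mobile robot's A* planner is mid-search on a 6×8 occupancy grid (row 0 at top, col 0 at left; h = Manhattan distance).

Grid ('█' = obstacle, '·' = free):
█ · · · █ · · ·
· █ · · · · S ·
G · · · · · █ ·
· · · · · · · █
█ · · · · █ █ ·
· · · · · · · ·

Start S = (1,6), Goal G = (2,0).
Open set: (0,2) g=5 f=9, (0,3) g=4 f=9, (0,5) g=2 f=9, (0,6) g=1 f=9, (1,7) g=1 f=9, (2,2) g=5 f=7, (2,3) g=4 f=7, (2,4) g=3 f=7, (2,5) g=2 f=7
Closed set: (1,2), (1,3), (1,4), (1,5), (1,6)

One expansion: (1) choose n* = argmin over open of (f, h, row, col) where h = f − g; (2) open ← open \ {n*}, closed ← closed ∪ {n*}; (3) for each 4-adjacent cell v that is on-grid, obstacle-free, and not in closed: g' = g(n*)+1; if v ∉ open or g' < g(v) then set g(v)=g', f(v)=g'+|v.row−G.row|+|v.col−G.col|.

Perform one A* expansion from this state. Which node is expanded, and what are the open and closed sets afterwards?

step 1: expand (2,2) (f=7, h=2) → closed; open now [(0,2) g=5 f=9, (0,3) g=4 f=9, (0,5) g=2 f=9, (0,6) g=1 f=9, (1,7) g=1 f=9, (2,1) g=6 f=7, (2,3) g=4 f=7, (2,4) g=3 f=7, (2,5) g=2 f=7, (3,2) g=6 f=9]

expanded=(2,2); open=[(0,2) g=5 f=9, (0,3) g=4 f=9, (0,5) g=2 f=9, (0,6) g=1 f=9, (1,7) g=1 f=9, (2,1) g=6 f=7, (2,3) g=4 f=7, (2,4) g=3 f=7, (2,5) g=2 f=7, (3,2) g=6 f=9]; closed=[(1,2), (1,3), (1,4), (1,5), (1,6), (2,2)]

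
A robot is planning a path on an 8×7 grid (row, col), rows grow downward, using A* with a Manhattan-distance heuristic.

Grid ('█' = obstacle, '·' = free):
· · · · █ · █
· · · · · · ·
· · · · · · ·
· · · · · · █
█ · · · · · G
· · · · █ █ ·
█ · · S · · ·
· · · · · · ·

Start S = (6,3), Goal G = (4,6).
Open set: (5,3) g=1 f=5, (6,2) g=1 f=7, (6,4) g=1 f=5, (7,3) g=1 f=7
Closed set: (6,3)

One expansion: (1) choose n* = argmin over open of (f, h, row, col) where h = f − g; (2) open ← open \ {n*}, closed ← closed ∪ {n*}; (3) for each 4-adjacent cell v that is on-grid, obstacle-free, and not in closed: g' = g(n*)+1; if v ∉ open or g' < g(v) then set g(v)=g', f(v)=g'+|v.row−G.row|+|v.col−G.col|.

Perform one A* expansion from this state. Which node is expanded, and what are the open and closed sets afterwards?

expanded=(5,3); open=[(4,3) g=2 f=5, (5,2) g=2 f=7, (6,2) g=1 f=7, (6,4) g=1 f=5, (7,3) g=1 f=7]; closed=[(5,3), (6,3)]

step 1: expand (5,3) (f=5, h=4) → closed; open now [(4,3) g=2 f=5, (5,2) g=2 f=7, (6,2) g=1 f=7, (6,4) g=1 f=5, (7,3) g=1 f=7]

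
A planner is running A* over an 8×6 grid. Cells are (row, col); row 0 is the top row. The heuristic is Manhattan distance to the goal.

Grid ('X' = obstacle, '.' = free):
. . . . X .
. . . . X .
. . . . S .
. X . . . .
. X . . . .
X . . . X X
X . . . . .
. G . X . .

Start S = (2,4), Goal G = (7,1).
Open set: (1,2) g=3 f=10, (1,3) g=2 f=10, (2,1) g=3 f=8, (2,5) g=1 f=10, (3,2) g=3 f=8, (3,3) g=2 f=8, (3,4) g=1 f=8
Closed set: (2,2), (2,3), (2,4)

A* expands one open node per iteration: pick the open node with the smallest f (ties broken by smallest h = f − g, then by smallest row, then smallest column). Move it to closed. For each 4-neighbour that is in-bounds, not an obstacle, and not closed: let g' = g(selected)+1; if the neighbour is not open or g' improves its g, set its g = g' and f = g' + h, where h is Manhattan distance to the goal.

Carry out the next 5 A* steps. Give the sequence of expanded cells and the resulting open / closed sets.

order=[(2,1) → (3,2) → (4,2) → (5,2) → (5,1)]; open=[(1,1) g=4 f=10, (1,2) g=3 f=10, (1,3) g=2 f=10, (2,0) g=4 f=10, (2,5) g=1 f=10, (3,3) g=2 f=8, (3,4) g=1 f=8, (4,3) g=5 f=10, (5,3) g=6 f=10, (6,1) g=7 f=8, (6,2) g=6 f=8]; closed=[(2,1), (2,2), (2,3), (2,4), (3,2), (4,2), (5,1), (5,2)]

step 1: expand (2,1) (f=8, h=5) → closed; open now [(1,1) g=4 f=10, (1,2) g=3 f=10, (1,3) g=2 f=10, (2,0) g=4 f=10, (2,5) g=1 f=10, (3,2) g=3 f=8, (3,3) g=2 f=8, (3,4) g=1 f=8]
step 2: expand (3,2) (f=8, h=5) → closed; open now [(1,1) g=4 f=10, (1,2) g=3 f=10, (1,3) g=2 f=10, (2,0) g=4 f=10, (2,5) g=1 f=10, (3,3) g=2 f=8, (3,4) g=1 f=8, (4,2) g=4 f=8]
step 3: expand (4,2) (f=8, h=4) → closed; open now [(1,1) g=4 f=10, (1,2) g=3 f=10, (1,3) g=2 f=10, (2,0) g=4 f=10, (2,5) g=1 f=10, (3,3) g=2 f=8, (3,4) g=1 f=8, (4,3) g=5 f=10, (5,2) g=5 f=8]
step 4: expand (5,2) (f=8, h=3) → closed; open now [(1,1) g=4 f=10, (1,2) g=3 f=10, (1,3) g=2 f=10, (2,0) g=4 f=10, (2,5) g=1 f=10, (3,3) g=2 f=8, (3,4) g=1 f=8, (4,3) g=5 f=10, (5,1) g=6 f=8, (5,3) g=6 f=10, (6,2) g=6 f=8]
step 5: expand (5,1) (f=8, h=2) → closed; open now [(1,1) g=4 f=10, (1,2) g=3 f=10, (1,3) g=2 f=10, (2,0) g=4 f=10, (2,5) g=1 f=10, (3,3) g=2 f=8, (3,4) g=1 f=8, (4,3) g=5 f=10, (5,3) g=6 f=10, (6,1) g=7 f=8, (6,2) g=6 f=8]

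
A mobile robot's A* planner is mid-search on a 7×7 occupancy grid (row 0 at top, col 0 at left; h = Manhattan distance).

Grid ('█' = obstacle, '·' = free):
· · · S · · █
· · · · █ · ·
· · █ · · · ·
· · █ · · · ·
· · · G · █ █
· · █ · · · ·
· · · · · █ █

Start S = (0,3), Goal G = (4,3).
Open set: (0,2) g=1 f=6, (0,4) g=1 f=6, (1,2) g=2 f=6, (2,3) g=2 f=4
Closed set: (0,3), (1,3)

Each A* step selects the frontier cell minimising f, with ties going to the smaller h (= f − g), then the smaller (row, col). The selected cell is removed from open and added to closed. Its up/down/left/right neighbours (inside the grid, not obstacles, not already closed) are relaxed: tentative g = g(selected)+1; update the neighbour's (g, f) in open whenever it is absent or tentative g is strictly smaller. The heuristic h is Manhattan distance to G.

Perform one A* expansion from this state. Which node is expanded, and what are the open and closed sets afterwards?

step 1: expand (2,3) (f=4, h=2) → closed; open now [(0,2) g=1 f=6, (0,4) g=1 f=6, (1,2) g=2 f=6, (2,4) g=3 f=6, (3,3) g=3 f=4]

expanded=(2,3); open=[(0,2) g=1 f=6, (0,4) g=1 f=6, (1,2) g=2 f=6, (2,4) g=3 f=6, (3,3) g=3 f=4]; closed=[(0,3), (1,3), (2,3)]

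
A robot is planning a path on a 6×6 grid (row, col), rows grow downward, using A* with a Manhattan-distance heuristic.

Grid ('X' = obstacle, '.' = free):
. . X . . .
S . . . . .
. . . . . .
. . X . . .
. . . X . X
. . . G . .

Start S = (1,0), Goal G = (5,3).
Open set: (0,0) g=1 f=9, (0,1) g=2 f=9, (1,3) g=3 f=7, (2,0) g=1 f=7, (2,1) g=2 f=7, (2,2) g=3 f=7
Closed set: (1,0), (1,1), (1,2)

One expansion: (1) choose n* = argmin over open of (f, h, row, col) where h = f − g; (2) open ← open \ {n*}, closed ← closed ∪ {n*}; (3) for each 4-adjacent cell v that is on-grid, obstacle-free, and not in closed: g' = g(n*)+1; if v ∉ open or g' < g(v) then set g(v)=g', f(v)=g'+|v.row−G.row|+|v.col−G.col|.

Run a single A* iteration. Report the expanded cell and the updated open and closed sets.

step 1: expand (1,3) (f=7, h=4) → closed; open now [(0,0) g=1 f=9, (0,1) g=2 f=9, (0,3) g=4 f=9, (1,4) g=4 f=9, (2,0) g=1 f=7, (2,1) g=2 f=7, (2,2) g=3 f=7, (2,3) g=4 f=7]

expanded=(1,3); open=[(0,0) g=1 f=9, (0,1) g=2 f=9, (0,3) g=4 f=9, (1,4) g=4 f=9, (2,0) g=1 f=7, (2,1) g=2 f=7, (2,2) g=3 f=7, (2,3) g=4 f=7]; closed=[(1,0), (1,1), (1,2), (1,3)]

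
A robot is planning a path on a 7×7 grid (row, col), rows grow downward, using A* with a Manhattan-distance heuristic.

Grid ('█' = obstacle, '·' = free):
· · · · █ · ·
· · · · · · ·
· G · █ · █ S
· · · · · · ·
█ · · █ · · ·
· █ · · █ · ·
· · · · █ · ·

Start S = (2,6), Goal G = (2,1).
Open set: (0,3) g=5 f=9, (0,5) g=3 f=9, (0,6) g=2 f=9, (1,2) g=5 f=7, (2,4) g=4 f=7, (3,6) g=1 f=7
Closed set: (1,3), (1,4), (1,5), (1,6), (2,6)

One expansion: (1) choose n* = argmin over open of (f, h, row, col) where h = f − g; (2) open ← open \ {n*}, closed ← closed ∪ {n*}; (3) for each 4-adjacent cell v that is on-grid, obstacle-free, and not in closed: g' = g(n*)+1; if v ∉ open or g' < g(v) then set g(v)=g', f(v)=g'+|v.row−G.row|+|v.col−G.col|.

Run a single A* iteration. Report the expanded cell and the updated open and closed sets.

step 1: expand (1,2) (f=7, h=2) → closed; open now [(0,2) g=6 f=9, (0,3) g=5 f=9, (0,5) g=3 f=9, (0,6) g=2 f=9, (1,1) g=6 f=7, (2,2) g=6 f=7, (2,4) g=4 f=7, (3,6) g=1 f=7]

expanded=(1,2); open=[(0,2) g=6 f=9, (0,3) g=5 f=9, (0,5) g=3 f=9, (0,6) g=2 f=9, (1,1) g=6 f=7, (2,2) g=6 f=7, (2,4) g=4 f=7, (3,6) g=1 f=7]; closed=[(1,2), (1,3), (1,4), (1,5), (1,6), (2,6)]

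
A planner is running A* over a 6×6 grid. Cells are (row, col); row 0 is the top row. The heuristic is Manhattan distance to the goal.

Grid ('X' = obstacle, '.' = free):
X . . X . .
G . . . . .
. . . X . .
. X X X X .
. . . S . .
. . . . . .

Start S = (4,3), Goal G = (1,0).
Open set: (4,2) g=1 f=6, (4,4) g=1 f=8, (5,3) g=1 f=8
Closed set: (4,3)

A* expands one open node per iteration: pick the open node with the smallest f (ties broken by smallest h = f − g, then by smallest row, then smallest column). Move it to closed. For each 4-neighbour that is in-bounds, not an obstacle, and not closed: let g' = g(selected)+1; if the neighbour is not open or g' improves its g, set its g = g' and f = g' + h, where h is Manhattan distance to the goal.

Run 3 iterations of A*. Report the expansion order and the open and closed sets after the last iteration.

order=[(4,2) → (4,1) → (4,0)]; open=[(3,0) g=4 f=6, (4,4) g=1 f=8, (5,0) g=4 f=8, (5,1) g=3 f=8, (5,2) g=2 f=8, (5,3) g=1 f=8]; closed=[(4,0), (4,1), (4,2), (4,3)]

step 1: expand (4,2) (f=6, h=5) → closed; open now [(4,1) g=2 f=6, (4,4) g=1 f=8, (5,2) g=2 f=8, (5,3) g=1 f=8]
step 2: expand (4,1) (f=6, h=4) → closed; open now [(4,0) g=3 f=6, (4,4) g=1 f=8, (5,1) g=3 f=8, (5,2) g=2 f=8, (5,3) g=1 f=8]
step 3: expand (4,0) (f=6, h=3) → closed; open now [(3,0) g=4 f=6, (4,4) g=1 f=8, (5,0) g=4 f=8, (5,1) g=3 f=8, (5,2) g=2 f=8, (5,3) g=1 f=8]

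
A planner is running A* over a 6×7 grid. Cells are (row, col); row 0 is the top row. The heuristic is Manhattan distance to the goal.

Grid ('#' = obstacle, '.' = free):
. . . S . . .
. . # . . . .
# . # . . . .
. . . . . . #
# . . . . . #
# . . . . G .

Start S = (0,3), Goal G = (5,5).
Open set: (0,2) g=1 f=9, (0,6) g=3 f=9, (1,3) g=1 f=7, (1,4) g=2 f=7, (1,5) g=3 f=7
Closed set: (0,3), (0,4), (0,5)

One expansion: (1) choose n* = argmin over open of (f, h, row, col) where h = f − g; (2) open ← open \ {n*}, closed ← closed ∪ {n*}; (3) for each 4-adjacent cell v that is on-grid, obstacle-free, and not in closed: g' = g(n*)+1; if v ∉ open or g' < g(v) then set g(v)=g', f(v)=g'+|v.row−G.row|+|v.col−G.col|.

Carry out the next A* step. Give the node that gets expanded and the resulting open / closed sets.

step 1: expand (1,5) (f=7, h=4) → closed; open now [(0,2) g=1 f=9, (0,6) g=3 f=9, (1,3) g=1 f=7, (1,4) g=2 f=7, (1,6) g=4 f=9, (2,5) g=4 f=7]

expanded=(1,5); open=[(0,2) g=1 f=9, (0,6) g=3 f=9, (1,3) g=1 f=7, (1,4) g=2 f=7, (1,6) g=4 f=9, (2,5) g=4 f=7]; closed=[(0,3), (0,4), (0,5), (1,5)]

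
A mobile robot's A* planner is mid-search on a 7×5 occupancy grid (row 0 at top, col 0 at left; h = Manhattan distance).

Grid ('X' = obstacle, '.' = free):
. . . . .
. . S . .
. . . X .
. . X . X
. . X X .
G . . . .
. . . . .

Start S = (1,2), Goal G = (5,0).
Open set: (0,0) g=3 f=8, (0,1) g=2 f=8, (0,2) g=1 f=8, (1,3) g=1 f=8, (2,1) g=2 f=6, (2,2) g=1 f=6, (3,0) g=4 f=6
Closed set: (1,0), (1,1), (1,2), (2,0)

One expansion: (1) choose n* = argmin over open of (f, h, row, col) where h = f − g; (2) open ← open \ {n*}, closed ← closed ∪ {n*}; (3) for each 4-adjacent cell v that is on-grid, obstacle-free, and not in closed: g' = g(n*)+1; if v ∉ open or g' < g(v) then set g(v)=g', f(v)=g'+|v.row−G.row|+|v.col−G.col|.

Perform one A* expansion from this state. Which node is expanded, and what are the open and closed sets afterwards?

step 1: expand (3,0) (f=6, h=2) → closed; open now [(0,0) g=3 f=8, (0,1) g=2 f=8, (0,2) g=1 f=8, (1,3) g=1 f=8, (2,1) g=2 f=6, (2,2) g=1 f=6, (3,1) g=5 f=8, (4,0) g=5 f=6]

expanded=(3,0); open=[(0,0) g=3 f=8, (0,1) g=2 f=8, (0,2) g=1 f=8, (1,3) g=1 f=8, (2,1) g=2 f=6, (2,2) g=1 f=6, (3,1) g=5 f=8, (4,0) g=5 f=6]; closed=[(1,0), (1,1), (1,2), (2,0), (3,0)]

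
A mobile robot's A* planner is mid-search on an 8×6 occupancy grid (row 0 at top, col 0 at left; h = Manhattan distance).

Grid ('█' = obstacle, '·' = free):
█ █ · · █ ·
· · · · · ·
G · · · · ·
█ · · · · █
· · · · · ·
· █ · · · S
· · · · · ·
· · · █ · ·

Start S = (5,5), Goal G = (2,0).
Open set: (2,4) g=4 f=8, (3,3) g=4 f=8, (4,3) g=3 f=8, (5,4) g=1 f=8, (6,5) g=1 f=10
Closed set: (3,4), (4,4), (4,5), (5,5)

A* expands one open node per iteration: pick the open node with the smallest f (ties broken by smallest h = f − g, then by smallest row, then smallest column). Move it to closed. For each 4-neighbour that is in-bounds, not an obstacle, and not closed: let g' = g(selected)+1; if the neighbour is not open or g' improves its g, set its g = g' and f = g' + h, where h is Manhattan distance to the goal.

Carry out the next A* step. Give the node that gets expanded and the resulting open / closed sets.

step 1: expand (2,4) (f=8, h=4) → closed; open now [(1,4) g=5 f=10, (2,3) g=5 f=8, (2,5) g=5 f=10, (3,3) g=4 f=8, (4,3) g=3 f=8, (5,4) g=1 f=8, (6,5) g=1 f=10]

expanded=(2,4); open=[(1,4) g=5 f=10, (2,3) g=5 f=8, (2,5) g=5 f=10, (3,3) g=4 f=8, (4,3) g=3 f=8, (5,4) g=1 f=8, (6,5) g=1 f=10]; closed=[(2,4), (3,4), (4,4), (4,5), (5,5)]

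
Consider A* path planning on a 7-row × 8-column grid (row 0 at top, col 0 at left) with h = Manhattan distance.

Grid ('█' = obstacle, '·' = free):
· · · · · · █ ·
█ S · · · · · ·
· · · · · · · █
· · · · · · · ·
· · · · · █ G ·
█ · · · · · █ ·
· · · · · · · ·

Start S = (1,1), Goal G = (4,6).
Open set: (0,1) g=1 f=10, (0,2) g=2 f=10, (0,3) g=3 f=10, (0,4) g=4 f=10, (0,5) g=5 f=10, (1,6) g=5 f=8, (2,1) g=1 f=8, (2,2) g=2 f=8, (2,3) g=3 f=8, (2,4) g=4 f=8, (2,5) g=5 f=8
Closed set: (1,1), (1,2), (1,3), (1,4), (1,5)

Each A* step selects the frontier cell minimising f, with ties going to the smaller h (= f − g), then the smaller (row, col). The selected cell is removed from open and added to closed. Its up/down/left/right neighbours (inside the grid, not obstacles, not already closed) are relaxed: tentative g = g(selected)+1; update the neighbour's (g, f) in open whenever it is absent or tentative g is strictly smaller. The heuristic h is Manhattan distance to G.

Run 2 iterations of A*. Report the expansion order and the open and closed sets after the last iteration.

order=[(1,6) → (2,6)]; open=[(0,1) g=1 f=10, (0,2) g=2 f=10, (0,3) g=3 f=10, (0,4) g=4 f=10, (0,5) g=5 f=10, (1,7) g=6 f=10, (2,1) g=1 f=8, (2,2) g=2 f=8, (2,3) g=3 f=8, (2,4) g=4 f=8, (2,5) g=5 f=8, (3,6) g=7 f=8]; closed=[(1,1), (1,2), (1,3), (1,4), (1,5), (1,6), (2,6)]

step 1: expand (1,6) (f=8, h=3) → closed; open now [(0,1) g=1 f=10, (0,2) g=2 f=10, (0,3) g=3 f=10, (0,4) g=4 f=10, (0,5) g=5 f=10, (1,7) g=6 f=10, (2,1) g=1 f=8, (2,2) g=2 f=8, (2,3) g=3 f=8, (2,4) g=4 f=8, (2,5) g=5 f=8, (2,6) g=6 f=8]
step 2: expand (2,6) (f=8, h=2) → closed; open now [(0,1) g=1 f=10, (0,2) g=2 f=10, (0,3) g=3 f=10, (0,4) g=4 f=10, (0,5) g=5 f=10, (1,7) g=6 f=10, (2,1) g=1 f=8, (2,2) g=2 f=8, (2,3) g=3 f=8, (2,4) g=4 f=8, (2,5) g=5 f=8, (3,6) g=7 f=8]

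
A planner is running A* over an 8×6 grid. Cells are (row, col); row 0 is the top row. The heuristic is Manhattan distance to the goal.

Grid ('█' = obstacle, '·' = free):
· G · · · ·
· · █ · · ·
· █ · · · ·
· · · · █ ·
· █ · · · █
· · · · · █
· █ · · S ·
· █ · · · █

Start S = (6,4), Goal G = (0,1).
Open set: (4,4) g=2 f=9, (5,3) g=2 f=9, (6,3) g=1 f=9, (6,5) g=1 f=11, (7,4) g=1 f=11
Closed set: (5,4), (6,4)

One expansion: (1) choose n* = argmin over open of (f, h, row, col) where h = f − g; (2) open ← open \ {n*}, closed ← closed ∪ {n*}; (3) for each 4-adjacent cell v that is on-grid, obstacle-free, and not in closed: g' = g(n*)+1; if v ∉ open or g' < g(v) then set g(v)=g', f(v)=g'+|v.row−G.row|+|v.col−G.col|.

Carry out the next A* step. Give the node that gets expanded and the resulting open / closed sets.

step 1: expand (4,4) (f=9, h=7) → closed; open now [(4,3) g=3 f=9, (5,3) g=2 f=9, (6,3) g=1 f=9, (6,5) g=1 f=11, (7,4) g=1 f=11]

expanded=(4,4); open=[(4,3) g=3 f=9, (5,3) g=2 f=9, (6,3) g=1 f=9, (6,5) g=1 f=11, (7,4) g=1 f=11]; closed=[(4,4), (5,4), (6,4)]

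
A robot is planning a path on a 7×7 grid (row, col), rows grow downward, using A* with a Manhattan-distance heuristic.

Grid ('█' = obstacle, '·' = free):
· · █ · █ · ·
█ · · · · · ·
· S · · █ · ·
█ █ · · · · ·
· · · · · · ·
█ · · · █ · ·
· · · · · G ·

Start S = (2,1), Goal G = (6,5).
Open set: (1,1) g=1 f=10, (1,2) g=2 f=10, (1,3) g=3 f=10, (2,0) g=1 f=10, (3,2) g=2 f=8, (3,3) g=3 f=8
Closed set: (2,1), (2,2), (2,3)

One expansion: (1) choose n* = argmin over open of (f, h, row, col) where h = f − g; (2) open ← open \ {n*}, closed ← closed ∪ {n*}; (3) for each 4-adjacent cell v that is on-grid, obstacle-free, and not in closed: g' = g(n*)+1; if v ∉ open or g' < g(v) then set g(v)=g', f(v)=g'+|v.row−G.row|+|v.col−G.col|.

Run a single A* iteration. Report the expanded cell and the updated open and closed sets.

expanded=(3,3); open=[(1,1) g=1 f=10, (1,2) g=2 f=10, (1,3) g=3 f=10, (2,0) g=1 f=10, (3,2) g=2 f=8, (3,4) g=4 f=8, (4,3) g=4 f=8]; closed=[(2,1), (2,2), (2,3), (3,3)]

step 1: expand (3,3) (f=8, h=5) → closed; open now [(1,1) g=1 f=10, (1,2) g=2 f=10, (1,3) g=3 f=10, (2,0) g=1 f=10, (3,2) g=2 f=8, (3,4) g=4 f=8, (4,3) g=4 f=8]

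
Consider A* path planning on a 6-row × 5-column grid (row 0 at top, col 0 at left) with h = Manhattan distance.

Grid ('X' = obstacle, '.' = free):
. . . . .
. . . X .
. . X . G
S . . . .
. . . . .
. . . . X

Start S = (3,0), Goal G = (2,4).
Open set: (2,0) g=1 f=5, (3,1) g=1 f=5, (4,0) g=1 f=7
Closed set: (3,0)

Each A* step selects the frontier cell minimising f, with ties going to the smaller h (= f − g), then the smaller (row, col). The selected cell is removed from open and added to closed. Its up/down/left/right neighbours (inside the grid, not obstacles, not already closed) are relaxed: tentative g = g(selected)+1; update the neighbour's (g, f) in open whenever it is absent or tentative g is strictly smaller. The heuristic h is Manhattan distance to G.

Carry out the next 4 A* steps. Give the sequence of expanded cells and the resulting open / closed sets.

step 1: expand (2,0) (f=5, h=4) → closed; open now [(1,0) g=2 f=7, (2,1) g=2 f=5, (3,1) g=1 f=5, (4,0) g=1 f=7]
step 2: expand (2,1) (f=5, h=3) → closed; open now [(1,0) g=2 f=7, (1,1) g=3 f=7, (3,1) g=1 f=5, (4,0) g=1 f=7]
step 3: expand (3,1) (f=5, h=4) → closed; open now [(1,0) g=2 f=7, (1,1) g=3 f=7, (3,2) g=2 f=5, (4,0) g=1 f=7, (4,1) g=2 f=7]
step 4: expand (3,2) (f=5, h=3) → closed; open now [(1,0) g=2 f=7, (1,1) g=3 f=7, (3,3) g=3 f=5, (4,0) g=1 f=7, (4,1) g=2 f=7, (4,2) g=3 f=7]

order=[(2,0) → (2,1) → (3,1) → (3,2)]; open=[(1,0) g=2 f=7, (1,1) g=3 f=7, (3,3) g=3 f=5, (4,0) g=1 f=7, (4,1) g=2 f=7, (4,2) g=3 f=7]; closed=[(2,0), (2,1), (3,0), (3,1), (3,2)]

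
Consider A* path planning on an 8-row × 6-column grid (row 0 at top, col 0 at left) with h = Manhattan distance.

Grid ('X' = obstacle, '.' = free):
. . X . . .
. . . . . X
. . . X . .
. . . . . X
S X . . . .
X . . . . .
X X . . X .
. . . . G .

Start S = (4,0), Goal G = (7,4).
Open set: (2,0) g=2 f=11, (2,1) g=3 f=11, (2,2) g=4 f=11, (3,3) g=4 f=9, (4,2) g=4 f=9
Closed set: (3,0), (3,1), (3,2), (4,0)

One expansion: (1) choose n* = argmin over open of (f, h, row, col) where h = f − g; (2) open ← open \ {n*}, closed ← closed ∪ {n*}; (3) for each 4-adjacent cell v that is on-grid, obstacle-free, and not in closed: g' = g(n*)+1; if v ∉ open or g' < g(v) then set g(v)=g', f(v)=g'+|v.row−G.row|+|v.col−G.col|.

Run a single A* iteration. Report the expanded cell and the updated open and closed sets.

expanded=(3,3); open=[(2,0) g=2 f=11, (2,1) g=3 f=11, (2,2) g=4 f=11, (3,4) g=5 f=9, (4,2) g=4 f=9, (4,3) g=5 f=9]; closed=[(3,0), (3,1), (3,2), (3,3), (4,0)]

step 1: expand (3,3) (f=9, h=5) → closed; open now [(2,0) g=2 f=11, (2,1) g=3 f=11, (2,2) g=4 f=11, (3,4) g=5 f=9, (4,2) g=4 f=9, (4,3) g=5 f=9]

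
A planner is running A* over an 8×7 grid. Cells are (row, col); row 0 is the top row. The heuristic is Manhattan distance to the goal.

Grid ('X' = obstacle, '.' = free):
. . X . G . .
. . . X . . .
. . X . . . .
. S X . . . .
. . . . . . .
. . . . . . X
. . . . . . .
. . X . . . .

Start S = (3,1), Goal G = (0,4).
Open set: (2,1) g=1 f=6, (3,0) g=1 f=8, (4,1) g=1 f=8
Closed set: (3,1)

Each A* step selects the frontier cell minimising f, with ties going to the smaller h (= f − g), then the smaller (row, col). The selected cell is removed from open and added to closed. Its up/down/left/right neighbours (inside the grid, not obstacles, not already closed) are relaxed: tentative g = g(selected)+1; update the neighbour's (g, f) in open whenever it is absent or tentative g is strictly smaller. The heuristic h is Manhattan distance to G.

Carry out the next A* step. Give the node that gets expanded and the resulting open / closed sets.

step 1: expand (2,1) (f=6, h=5) → closed; open now [(1,1) g=2 f=6, (2,0) g=2 f=8, (3,0) g=1 f=8, (4,1) g=1 f=8]

expanded=(2,1); open=[(1,1) g=2 f=6, (2,0) g=2 f=8, (3,0) g=1 f=8, (4,1) g=1 f=8]; closed=[(2,1), (3,1)]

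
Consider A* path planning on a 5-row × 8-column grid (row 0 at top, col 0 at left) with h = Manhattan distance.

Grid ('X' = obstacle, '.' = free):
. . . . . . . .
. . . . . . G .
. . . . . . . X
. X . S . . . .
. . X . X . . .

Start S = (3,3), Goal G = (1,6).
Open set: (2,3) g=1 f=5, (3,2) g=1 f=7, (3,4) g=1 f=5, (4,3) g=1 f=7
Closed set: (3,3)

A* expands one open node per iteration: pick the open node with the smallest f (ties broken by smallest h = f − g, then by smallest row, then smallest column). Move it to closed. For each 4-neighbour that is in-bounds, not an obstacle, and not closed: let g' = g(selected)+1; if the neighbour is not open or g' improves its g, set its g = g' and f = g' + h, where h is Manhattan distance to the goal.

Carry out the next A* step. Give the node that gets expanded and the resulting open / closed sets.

step 1: expand (2,3) (f=5, h=4) → closed; open now [(1,3) g=2 f=5, (2,2) g=2 f=7, (2,4) g=2 f=5, (3,2) g=1 f=7, (3,4) g=1 f=5, (4,3) g=1 f=7]

expanded=(2,3); open=[(1,3) g=2 f=5, (2,2) g=2 f=7, (2,4) g=2 f=5, (3,2) g=1 f=7, (3,4) g=1 f=5, (4,3) g=1 f=7]; closed=[(2,3), (3,3)]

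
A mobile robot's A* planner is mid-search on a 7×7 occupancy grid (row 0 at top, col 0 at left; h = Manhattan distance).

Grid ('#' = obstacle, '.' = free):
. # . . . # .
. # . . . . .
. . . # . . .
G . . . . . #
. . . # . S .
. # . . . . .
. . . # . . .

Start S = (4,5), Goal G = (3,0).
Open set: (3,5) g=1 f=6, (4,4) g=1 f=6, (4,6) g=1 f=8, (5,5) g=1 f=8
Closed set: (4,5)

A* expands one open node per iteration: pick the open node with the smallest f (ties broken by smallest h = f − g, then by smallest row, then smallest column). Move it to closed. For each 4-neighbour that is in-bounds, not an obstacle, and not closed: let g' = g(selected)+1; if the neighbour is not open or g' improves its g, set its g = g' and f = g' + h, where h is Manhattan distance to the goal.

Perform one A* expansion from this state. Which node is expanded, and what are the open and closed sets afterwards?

expanded=(3,5); open=[(2,5) g=2 f=8, (3,4) g=2 f=6, (4,4) g=1 f=6, (4,6) g=1 f=8, (5,5) g=1 f=8]; closed=[(3,5), (4,5)]

step 1: expand (3,5) (f=6, h=5) → closed; open now [(2,5) g=2 f=8, (3,4) g=2 f=6, (4,4) g=1 f=6, (4,6) g=1 f=8, (5,5) g=1 f=8]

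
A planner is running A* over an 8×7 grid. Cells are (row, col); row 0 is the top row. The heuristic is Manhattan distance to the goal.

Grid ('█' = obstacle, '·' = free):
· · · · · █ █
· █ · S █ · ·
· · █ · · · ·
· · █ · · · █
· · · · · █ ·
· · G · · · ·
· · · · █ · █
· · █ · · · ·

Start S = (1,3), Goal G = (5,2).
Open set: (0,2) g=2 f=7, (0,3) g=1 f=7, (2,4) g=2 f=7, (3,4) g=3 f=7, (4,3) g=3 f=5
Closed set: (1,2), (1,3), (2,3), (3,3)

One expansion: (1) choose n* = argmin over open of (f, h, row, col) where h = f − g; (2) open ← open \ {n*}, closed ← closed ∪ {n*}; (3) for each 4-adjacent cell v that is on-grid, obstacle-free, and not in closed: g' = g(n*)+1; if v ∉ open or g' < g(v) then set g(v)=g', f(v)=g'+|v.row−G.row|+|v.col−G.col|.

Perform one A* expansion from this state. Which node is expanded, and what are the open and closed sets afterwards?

step 1: expand (4,3) (f=5, h=2) → closed; open now [(0,2) g=2 f=7, (0,3) g=1 f=7, (2,4) g=2 f=7, (3,4) g=3 f=7, (4,2) g=4 f=5, (4,4) g=4 f=7, (5,3) g=4 f=5]

expanded=(4,3); open=[(0,2) g=2 f=7, (0,3) g=1 f=7, (2,4) g=2 f=7, (3,4) g=3 f=7, (4,2) g=4 f=5, (4,4) g=4 f=7, (5,3) g=4 f=5]; closed=[(1,2), (1,3), (2,3), (3,3), (4,3)]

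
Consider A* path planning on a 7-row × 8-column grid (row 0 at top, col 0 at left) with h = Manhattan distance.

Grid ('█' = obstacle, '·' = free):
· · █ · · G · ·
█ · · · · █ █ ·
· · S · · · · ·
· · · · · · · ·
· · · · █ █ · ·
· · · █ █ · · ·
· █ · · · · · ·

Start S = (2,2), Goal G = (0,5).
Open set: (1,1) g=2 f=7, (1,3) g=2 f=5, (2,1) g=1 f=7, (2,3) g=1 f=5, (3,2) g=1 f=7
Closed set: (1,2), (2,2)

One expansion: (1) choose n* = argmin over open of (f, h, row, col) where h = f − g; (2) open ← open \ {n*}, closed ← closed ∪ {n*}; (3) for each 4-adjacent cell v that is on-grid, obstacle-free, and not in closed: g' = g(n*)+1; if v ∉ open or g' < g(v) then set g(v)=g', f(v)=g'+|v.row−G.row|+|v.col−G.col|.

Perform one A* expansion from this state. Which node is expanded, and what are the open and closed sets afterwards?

expanded=(1,3); open=[(0,3) g=3 f=5, (1,1) g=2 f=7, (1,4) g=3 f=5, (2,1) g=1 f=7, (2,3) g=1 f=5, (3,2) g=1 f=7]; closed=[(1,2), (1,3), (2,2)]

step 1: expand (1,3) (f=5, h=3) → closed; open now [(0,3) g=3 f=5, (1,1) g=2 f=7, (1,4) g=3 f=5, (2,1) g=1 f=7, (2,3) g=1 f=5, (3,2) g=1 f=7]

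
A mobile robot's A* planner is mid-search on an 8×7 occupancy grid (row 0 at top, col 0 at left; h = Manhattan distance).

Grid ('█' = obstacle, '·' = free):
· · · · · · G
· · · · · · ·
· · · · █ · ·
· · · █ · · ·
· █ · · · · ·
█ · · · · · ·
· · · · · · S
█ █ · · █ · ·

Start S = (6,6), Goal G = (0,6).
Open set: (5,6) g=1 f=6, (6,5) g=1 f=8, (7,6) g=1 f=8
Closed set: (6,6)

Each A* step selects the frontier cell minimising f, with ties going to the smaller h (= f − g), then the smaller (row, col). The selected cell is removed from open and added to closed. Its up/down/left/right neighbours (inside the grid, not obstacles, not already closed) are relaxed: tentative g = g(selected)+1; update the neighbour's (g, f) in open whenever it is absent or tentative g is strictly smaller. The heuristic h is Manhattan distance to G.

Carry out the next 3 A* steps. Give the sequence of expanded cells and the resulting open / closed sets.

step 1: expand (5,6) (f=6, h=5) → closed; open now [(4,6) g=2 f=6, (5,5) g=2 f=8, (6,5) g=1 f=8, (7,6) g=1 f=8]
step 2: expand (4,6) (f=6, h=4) → closed; open now [(3,6) g=3 f=6, (4,5) g=3 f=8, (5,5) g=2 f=8, (6,5) g=1 f=8, (7,6) g=1 f=8]
step 3: expand (3,6) (f=6, h=3) → closed; open now [(2,6) g=4 f=6, (3,5) g=4 f=8, (4,5) g=3 f=8, (5,5) g=2 f=8, (6,5) g=1 f=8, (7,6) g=1 f=8]

order=[(5,6) → (4,6) → (3,6)]; open=[(2,6) g=4 f=6, (3,5) g=4 f=8, (4,5) g=3 f=8, (5,5) g=2 f=8, (6,5) g=1 f=8, (7,6) g=1 f=8]; closed=[(3,6), (4,6), (5,6), (6,6)]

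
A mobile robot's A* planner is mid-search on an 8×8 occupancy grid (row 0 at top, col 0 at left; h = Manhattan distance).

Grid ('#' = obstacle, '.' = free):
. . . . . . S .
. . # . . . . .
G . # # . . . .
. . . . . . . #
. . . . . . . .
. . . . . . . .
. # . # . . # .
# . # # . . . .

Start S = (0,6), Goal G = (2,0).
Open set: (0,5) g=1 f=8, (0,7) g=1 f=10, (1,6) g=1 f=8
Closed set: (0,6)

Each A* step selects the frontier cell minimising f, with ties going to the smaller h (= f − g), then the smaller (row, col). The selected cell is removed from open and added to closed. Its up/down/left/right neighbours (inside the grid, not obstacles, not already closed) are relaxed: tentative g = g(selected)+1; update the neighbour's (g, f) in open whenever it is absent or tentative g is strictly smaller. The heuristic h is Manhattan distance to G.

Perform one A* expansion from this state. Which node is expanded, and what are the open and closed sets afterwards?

expanded=(0,5); open=[(0,4) g=2 f=8, (0,7) g=1 f=10, (1,5) g=2 f=8, (1,6) g=1 f=8]; closed=[(0,5), (0,6)]

step 1: expand (0,5) (f=8, h=7) → closed; open now [(0,4) g=2 f=8, (0,7) g=1 f=10, (1,5) g=2 f=8, (1,6) g=1 f=8]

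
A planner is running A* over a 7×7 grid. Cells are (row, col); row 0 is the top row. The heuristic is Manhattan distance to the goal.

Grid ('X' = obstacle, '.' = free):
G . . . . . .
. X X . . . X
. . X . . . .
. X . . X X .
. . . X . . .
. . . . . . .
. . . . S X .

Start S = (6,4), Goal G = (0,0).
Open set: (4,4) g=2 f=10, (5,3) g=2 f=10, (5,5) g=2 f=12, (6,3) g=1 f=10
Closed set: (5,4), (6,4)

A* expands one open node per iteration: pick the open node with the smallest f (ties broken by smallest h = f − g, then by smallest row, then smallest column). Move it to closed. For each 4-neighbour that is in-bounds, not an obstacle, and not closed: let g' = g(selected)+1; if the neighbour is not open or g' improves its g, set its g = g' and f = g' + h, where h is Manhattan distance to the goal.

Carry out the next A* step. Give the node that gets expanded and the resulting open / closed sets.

step 1: expand (4,4) (f=10, h=8) → closed; open now [(4,5) g=3 f=12, (5,3) g=2 f=10, (5,5) g=2 f=12, (6,3) g=1 f=10]

expanded=(4,4); open=[(4,5) g=3 f=12, (5,3) g=2 f=10, (5,5) g=2 f=12, (6,3) g=1 f=10]; closed=[(4,4), (5,4), (6,4)]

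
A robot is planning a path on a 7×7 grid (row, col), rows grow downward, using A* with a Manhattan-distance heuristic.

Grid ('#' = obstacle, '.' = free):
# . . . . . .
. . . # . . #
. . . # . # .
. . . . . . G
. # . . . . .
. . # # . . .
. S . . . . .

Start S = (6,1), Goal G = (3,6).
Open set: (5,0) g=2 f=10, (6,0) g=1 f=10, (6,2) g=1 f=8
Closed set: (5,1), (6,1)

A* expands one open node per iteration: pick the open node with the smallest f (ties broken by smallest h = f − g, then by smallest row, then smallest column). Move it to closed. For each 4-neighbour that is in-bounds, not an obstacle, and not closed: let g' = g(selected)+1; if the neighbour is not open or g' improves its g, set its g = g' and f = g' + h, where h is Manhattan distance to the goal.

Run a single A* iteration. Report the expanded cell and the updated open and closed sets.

expanded=(6,2); open=[(5,0) g=2 f=10, (6,0) g=1 f=10, (6,3) g=2 f=8]; closed=[(5,1), (6,1), (6,2)]

step 1: expand (6,2) (f=8, h=7) → closed; open now [(5,0) g=2 f=10, (6,0) g=1 f=10, (6,3) g=2 f=8]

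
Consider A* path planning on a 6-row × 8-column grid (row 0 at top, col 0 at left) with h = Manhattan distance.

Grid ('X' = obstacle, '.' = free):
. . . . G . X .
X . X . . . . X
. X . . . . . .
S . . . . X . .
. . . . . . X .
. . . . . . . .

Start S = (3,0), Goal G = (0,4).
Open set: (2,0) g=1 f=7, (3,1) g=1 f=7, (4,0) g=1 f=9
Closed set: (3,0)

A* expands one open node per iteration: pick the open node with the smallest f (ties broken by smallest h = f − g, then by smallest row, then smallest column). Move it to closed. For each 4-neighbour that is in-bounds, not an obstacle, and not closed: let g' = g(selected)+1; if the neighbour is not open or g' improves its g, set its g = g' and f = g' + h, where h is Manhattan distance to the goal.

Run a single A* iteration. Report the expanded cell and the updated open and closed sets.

expanded=(2,0); open=[(3,1) g=1 f=7, (4,0) g=1 f=9]; closed=[(2,0), (3,0)]

step 1: expand (2,0) (f=7, h=6) → closed; open now [(3,1) g=1 f=7, (4,0) g=1 f=9]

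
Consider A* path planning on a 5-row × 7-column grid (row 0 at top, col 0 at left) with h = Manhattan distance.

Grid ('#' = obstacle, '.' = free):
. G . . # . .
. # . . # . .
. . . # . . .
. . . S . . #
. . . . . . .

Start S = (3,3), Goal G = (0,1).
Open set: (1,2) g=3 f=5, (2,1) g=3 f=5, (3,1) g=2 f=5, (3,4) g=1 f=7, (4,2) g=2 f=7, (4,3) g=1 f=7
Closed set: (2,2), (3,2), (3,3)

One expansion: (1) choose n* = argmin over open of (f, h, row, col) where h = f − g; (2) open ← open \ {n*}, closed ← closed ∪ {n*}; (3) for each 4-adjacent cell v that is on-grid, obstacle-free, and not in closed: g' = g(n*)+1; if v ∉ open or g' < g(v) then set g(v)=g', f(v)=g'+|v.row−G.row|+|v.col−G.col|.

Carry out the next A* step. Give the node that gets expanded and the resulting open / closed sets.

expanded=(1,2); open=[(0,2) g=4 f=5, (1,3) g=4 f=7, (2,1) g=3 f=5, (3,1) g=2 f=5, (3,4) g=1 f=7, (4,2) g=2 f=7, (4,3) g=1 f=7]; closed=[(1,2), (2,2), (3,2), (3,3)]

step 1: expand (1,2) (f=5, h=2) → closed; open now [(0,2) g=4 f=5, (1,3) g=4 f=7, (2,1) g=3 f=5, (3,1) g=2 f=5, (3,4) g=1 f=7, (4,2) g=2 f=7, (4,3) g=1 f=7]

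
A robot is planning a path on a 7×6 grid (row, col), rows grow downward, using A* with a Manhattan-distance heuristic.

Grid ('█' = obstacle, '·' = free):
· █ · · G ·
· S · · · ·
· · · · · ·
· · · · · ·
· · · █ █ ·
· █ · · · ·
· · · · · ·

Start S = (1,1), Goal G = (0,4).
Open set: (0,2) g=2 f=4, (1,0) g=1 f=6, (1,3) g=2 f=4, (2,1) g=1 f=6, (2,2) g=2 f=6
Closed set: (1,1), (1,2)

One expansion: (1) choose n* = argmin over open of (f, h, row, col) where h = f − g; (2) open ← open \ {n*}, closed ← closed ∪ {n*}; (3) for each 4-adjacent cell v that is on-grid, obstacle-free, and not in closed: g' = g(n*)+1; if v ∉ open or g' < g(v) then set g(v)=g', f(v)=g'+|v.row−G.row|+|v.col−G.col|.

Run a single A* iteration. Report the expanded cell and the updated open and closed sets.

expanded=(0,2); open=[(0,3) g=3 f=4, (1,0) g=1 f=6, (1,3) g=2 f=4, (2,1) g=1 f=6, (2,2) g=2 f=6]; closed=[(0,2), (1,1), (1,2)]

step 1: expand (0,2) (f=4, h=2) → closed; open now [(0,3) g=3 f=4, (1,0) g=1 f=6, (1,3) g=2 f=4, (2,1) g=1 f=6, (2,2) g=2 f=6]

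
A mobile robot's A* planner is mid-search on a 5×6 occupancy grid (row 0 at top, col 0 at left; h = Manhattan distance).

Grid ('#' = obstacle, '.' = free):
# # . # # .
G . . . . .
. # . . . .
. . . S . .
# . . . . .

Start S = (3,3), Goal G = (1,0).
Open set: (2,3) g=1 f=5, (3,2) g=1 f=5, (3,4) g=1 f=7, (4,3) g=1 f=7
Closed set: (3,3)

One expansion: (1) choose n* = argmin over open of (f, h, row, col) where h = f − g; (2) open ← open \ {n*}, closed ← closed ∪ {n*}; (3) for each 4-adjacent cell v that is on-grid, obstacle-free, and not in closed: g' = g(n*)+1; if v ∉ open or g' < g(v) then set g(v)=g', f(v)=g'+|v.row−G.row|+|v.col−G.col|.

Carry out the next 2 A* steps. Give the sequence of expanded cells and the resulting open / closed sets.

order=[(2,3) → (1,3)]; open=[(1,2) g=3 f=5, (1,4) g=3 f=7, (2,2) g=2 f=5, (2,4) g=2 f=7, (3,2) g=1 f=5, (3,4) g=1 f=7, (4,3) g=1 f=7]; closed=[(1,3), (2,3), (3,3)]

step 1: expand (2,3) (f=5, h=4) → closed; open now [(1,3) g=2 f=5, (2,2) g=2 f=5, (2,4) g=2 f=7, (3,2) g=1 f=5, (3,4) g=1 f=7, (4,3) g=1 f=7]
step 2: expand (1,3) (f=5, h=3) → closed; open now [(1,2) g=3 f=5, (1,4) g=3 f=7, (2,2) g=2 f=5, (2,4) g=2 f=7, (3,2) g=1 f=5, (3,4) g=1 f=7, (4,3) g=1 f=7]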